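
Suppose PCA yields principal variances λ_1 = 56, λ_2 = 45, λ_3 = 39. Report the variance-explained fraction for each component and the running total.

Step 1 — total variance = trace(Sigma) = Σ λ_i = 56 + 45 + 39 = 140.

Step 2 — fraction explained by component i = λ_i / Σ λ:
  PC1: 56/140 = 0.4
  PC2: 45/140 = 0.3214
  PC3: 39/140 = 0.2786

Step 3 — cumulative fraction after k components = (λ_1 + ... + λ_k) / Σ λ:
  k = 1: 56/140 = 0.4
  k = 2: (56 + 45)/140 = 101/140 = 0.7214
  k = 3: (56 + 45 + 39)/140 = 140/140 = 1

Summary (fraction, with percent):

explained: PC1 0.4 (40%), PC2 0.3214 (32.14%), PC3 0.2786 (27.86%);  cumulative: 0.4, 0.7214, 1


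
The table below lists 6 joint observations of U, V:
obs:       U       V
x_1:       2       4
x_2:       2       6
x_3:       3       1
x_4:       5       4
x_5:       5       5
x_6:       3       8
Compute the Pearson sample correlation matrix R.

Step 1 — column means:
  mean(U) = (2 + 2 + 3 + 5 + 5 + 3) / 6 = 20/6 = 3.3333
  mean(V) = (4 + 6 + 1 + 4 + 5 + 8) / 6 = 28/6 = 4.6667

Step 2 — sample variances and covariances s[i,j] = (1/(n-1)) · Σ_k (x_{k,i} - mean_i) · (x_{k,j} - mean_j), with n-1 = 5:
  s[U,U] = ((-1.3333)·(-1.3333) + (-1.3333)·(-1.3333) + (-0.3333)·(-0.3333) + (1.6667)·(1.6667) + (1.6667)·(1.6667) + (-0.3333)·(-0.3333)) / 5 = 9.3333/5 = 1.8667
  s[U,V] = ((-1.3333)·(-0.6667) + (-1.3333)·(1.3333) + (-0.3333)·(-3.6667) + (1.6667)·(-0.6667) + (1.6667)·(0.3333) + (-0.3333)·(3.3333)) / 5 = -1.3333/5 = -0.2667
  s[V,V] = ((-0.6667)·(-0.6667) + (1.3333)·(1.3333) + (-3.6667)·(-3.6667) + (-0.6667)·(-0.6667) + (0.3333)·(0.3333) + (3.3333)·(3.3333)) / 5 = 27.3333/5 = 5.4667
  Sample standard deviations s_i = √(s[i,i]):
  s(U) = √(1.8667) = 1.3663
  s(V) = √(5.4667) = 2.3381

Step 3 — r_{ij} = s_{ij} / (s_i · s_j):
  r[U,U] = 1 (diagonal).
  r[U,V] = -0.2667 / (1.3663 · 2.3381) = -0.2667 / 3.1944 = -0.0835
  r[V,V] = 1 (diagonal).

R is symmetric with unit diagonal. Assembling:

R = [[1, -0.0835],
 [-0.0835, 1]]


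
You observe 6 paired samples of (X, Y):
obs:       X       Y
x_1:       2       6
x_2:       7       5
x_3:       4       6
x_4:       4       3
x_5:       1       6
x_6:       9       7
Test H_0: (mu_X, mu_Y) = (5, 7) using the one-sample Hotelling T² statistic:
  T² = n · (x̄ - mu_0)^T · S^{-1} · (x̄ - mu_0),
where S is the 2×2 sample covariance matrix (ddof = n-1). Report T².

Step 1 — sample mean vector:
  mean(X) = (2 + 7 + 4 + 4 + 1 + 9) / 6 = 27/6 = 4.5
  mean(Y) = (6 + 5 + 6 + 3 + 6 + 7) / 6 = 33/6 = 5.5
  x̄ = (4.5, 5.5),  deviation x̄ - mu_0 = (4.5, 5.5) - (5, 7) = (-0.5, -1.5).

Step 2 — sample covariance matrix, S[i,j] = (1/(n-1)) · Σ_k (x_{k,i} - mean_i) · (x_{k,j} - mean_j), divisor n-1 = 5:
  S[X,X] = ((-2.5)·(-2.5) + (2.5)·(2.5) + (-0.5)·(-0.5) + (-0.5)·(-0.5) + (-3.5)·(-3.5) + (4.5)·(4.5)) / 5 = 45.5/5 = 9.1
  S[X,Y] = ((-2.5)·(0.5) + (2.5)·(-0.5) + (-0.5)·(0.5) + (-0.5)·(-2.5) + (-3.5)·(0.5) + (4.5)·(1.5)) / 5 = 3.5/5 = 0.7
  S[Y,Y] = ((0.5)·(0.5) + (-0.5)·(-0.5) + (0.5)·(0.5) + (-2.5)·(-2.5) + (0.5)·(0.5) + (1.5)·(1.5)) / 5 = 9.5/5 = 1.9
  S = [[9.1, 0.7],
 [0.7, 1.9]].

Step 3 — invert S. det(S) = 9.1·1.9 - (0.7)² = 16.8.
  S^{-1} = (1/det) · [[d, -b], [-b, a]] = [[0.1131, -0.0417],
 [-0.0417, 0.5417]].

Step 4 — quadratic form (x̄ - mu_0)^T · S^{-1} · (x̄ - mu_0):
  S^{-1} · (x̄ - mu_0) = (0.006, -0.7917),
  (x̄ - mu_0)^T · [...] = (-0.5)·(0.006) + (-1.5)·(-0.7917) = 1.1845.

Step 5 — scale by n: T² = 6 · 1.1845 = 7.1071.

T² ≈ 7.1071


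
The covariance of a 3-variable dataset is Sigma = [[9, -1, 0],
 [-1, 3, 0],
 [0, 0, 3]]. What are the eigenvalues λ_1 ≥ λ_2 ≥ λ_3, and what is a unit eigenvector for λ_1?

Step 1 — characteristic polynomial p(λ) = det(λI - Sigma) = λ³ - tr·λ² + c_1·λ - det, where tr = trace, c_1 = sum of the principal 2×2 minors, det = det(Sigma):
  tr = 9 + 3 + 3 = 15,
  c_1 = (9·3 - (-1)²) + (9·3 - (0)²) + (3·3 - (0)²) = 26 + 27 + 9 = 62,
  det = 9·(3·3 - (0)²) - (-1)·((-1)·3 - (0)·(0)) + (0)·((-1)·(0) - 3·(0)) = 9·(9) - (-1)·(-3) + (0)·(0) = 78.
  So p(λ) = λ³ - 15λ² + 62λ - 78.
Step 2 — look for an integer root (rational root theorem: any rational root is an integer divisor of 78). Testing λ = 3:
  p(3) = 27 - 135 + 186 - 78 = 0  ✓
  Dividing out (λ - 3): p(λ) = (λ - 3)(λ² - 12λ + 26).
Step 3 — remaining eigenvalues from the quadratic λ² - 12λ + 26 = 0:
  Δ = 12² - 4·26 = 144 - 104 = 40,  λ = (12 ± √40)/2 = (12 ± 6.3246)/2 ≈ 9.1623 or 2.8377.
  Sorted: λ_1 = 9.1623,  λ_2 = 3,  λ_3 = 2.8377  (check: sum = 15 = tr ✓).

Step 4 — unit eigenvector for λ_1 ≈ 9.1623: v spans the null space of (Sigma - λ_1 I), whose rows are
  r_1 = (-0.1623, -1, 0),  r_2 = (-1, -6.1623, 0),  r_3 = (0, 0, -6.1623).
  v is orthogonal to every row, so take v ∝ r_1 × r_3 = ((-1)·(-6.1623) - (0)·(0), (0)·(0) - (-0.1623)·(-6.1623), (-0.1623)·(0) - (-1)·(0)) ≈ (6.1623, -1, 0).
  Let u = (6.1623, -1, 0).
  ||u|| = √((6.1623)² + (-1)² + (0)²) = √(38.9737) ≈ 6.2429,  v_1 = u/||u|| ≈ (0.9871, -0.1602, 0) (||v_1|| = 1).

λ_1 = 9.1623,  λ_2 = 3,  λ_3 = 2.8377;  v_1 ≈ (0.9871, -0.1602, 0)


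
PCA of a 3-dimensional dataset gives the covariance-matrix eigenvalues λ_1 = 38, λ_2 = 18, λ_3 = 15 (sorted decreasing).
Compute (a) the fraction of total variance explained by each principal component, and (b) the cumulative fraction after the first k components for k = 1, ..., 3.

Step 1 — total variance = trace(Sigma) = Σ λ_i = 38 + 18 + 15 = 71.

Step 2 — fraction explained by component i = λ_i / Σ λ:
  PC1: 38/71 = 0.5352
  PC2: 18/71 = 0.2535
  PC3: 15/71 = 0.2113

Step 3 — cumulative fraction after k components = (λ_1 + ... + λ_k) / Σ λ:
  k = 1: 38/71 = 0.5352
  k = 2: (38 + 18)/71 = 56/71 = 0.7887
  k = 3: (38 + 18 + 15)/71 = 71/71 = 1

Summary (fraction, with percent):

explained: PC1 0.5352 (53.52%), PC2 0.2535 (25.35%), PC3 0.2113 (21.13%);  cumulative: 0.5352, 0.7887, 1


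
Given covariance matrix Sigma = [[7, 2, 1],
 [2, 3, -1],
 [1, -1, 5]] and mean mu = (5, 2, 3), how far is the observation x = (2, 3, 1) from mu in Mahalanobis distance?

Step 1 — centre the observation: (x - mu) = (-3, 1, -2).

Step 2 — invert Sigma (cofactor / det for 3×3, or solve directly):
  Sigma^{-1} = [[0.1972, -0.1549, -0.0704],
 [-0.1549, 0.4789, 0.1268],
 [-0.0704, 0.1268, 0.2394]].

Step 3 — form the quadratic (x - mu)^T · Sigma^{-1} · (x - mu):
  Sigma^{-1} · (x - mu) = (-0.6056, 0.6901, -0.1408).
  (x - mu)^T · [Sigma^{-1} · (x - mu)] = (-3)·(-0.6056) + (1)·(0.6901) + (-2)·(-0.1408) = 2.7887.

Step 4 — take square root: d = √(2.7887) ≈ 1.6699.

d(x, mu) = √(2.7887) ≈ 1.6699


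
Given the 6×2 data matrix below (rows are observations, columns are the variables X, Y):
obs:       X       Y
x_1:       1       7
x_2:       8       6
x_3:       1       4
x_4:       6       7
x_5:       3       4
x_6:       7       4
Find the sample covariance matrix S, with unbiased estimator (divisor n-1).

Step 1 — column means:
  mean(X) = (1 + 8 + 1 + 6 + 3 + 7) / 6 = 26/6 = 4.3333
  mean(Y) = (7 + 6 + 4 + 7 + 4 + 4) / 6 = 32/6 = 5.3333

Step 2 — sample covariance S[i,j] = (1/(n-1)) · Σ_k (x_{k,i} - mean_i) · (x_{k,j} - mean_j), with n-1 = 5.
  S[X,X] = ((-3.3333)·(-3.3333) + (3.6667)·(3.6667) + (-3.3333)·(-3.3333) + (1.6667)·(1.6667) + (-1.3333)·(-1.3333) + (2.6667)·(2.6667)) / 5 = 47.3333/5 = 9.4667
  S[X,Y] = ((-3.3333)·(1.6667) + (3.6667)·(0.6667) + (-3.3333)·(-1.3333) + (1.6667)·(1.6667) + (-1.3333)·(-1.3333) + (2.6667)·(-1.3333)) / 5 = 2.3333/5 = 0.4667
  S[Y,Y] = ((1.6667)·(1.6667) + (0.6667)·(0.6667) + (-1.3333)·(-1.3333) + (1.6667)·(1.6667) + (-1.3333)·(-1.3333) + (-1.3333)·(-1.3333)) / 5 = 11.3333/5 = 2.2667

S is symmetric (S[j,i] = S[i,j]). Assembling:

S = [[9.4667, 0.4667],
 [0.4667, 2.2667]]


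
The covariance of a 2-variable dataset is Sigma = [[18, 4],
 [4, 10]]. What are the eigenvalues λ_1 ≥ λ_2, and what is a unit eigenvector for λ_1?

Step 1 — characteristic polynomial of 2×2 Sigma:
  det(Sigma - λI) = λ² - trace · λ + det = 0.
  trace = 18 + 10 = 28, det = 18·10 - (4)² = 164.
Step 2 — discriminant:
  Δ = trace² - 4·det = 784 - 656 = 128.
Step 3 — eigenvalues:
  λ = (trace ± √Δ)/2 = (28 ± 11.3137)/2,
  λ_1 = 19.6569,  λ_2 = 8.3431.

Step 4 — unit eigenvector for λ_1: solve (Sigma - λ_1 I)v = 0. First row:
  (18 - 19.6569)·v_x + (4)·v_y = 0, i.e. (-1.6569)·v_x + (4)·v_y = 0,
  so v ∝ (b, λ_1 - a) = (4, 1.6569) = u.
  ||u|| = √((4)² + (1.6569)²) = √(18.7452) ≈ 4.3296,
  v_1 = u/||u|| ≈ (0.9239, 0.3827) (||v_1|| = 1).

λ_1 = 19.6569,  λ_2 = 8.3431;  v_1 ≈ (0.9239, 0.3827)


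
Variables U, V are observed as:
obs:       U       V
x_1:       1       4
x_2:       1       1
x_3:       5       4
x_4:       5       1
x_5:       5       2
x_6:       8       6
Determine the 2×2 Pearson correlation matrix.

Step 1 — column means:
  mean(U) = (1 + 1 + 5 + 5 + 5 + 8) / 6 = 25/6 = 4.1667
  mean(V) = (4 + 1 + 4 + 1 + 2 + 6) / 6 = 18/6 = 3

Step 2 — sample variances and covariances s[i,j] = (1/(n-1)) · Σ_k (x_{k,i} - mean_i) · (x_{k,j} - mean_j), with n-1 = 5:
  s[U,U] = ((-3.1667)·(-3.1667) + (-3.1667)·(-3.1667) + (0.8333)·(0.8333) + (0.8333)·(0.8333) + (0.8333)·(0.8333) + (3.8333)·(3.8333)) / 5 = 36.8333/5 = 7.3667
  s[U,V] = ((-3.1667)·(1) + (-3.1667)·(-2) + (0.8333)·(1) + (0.8333)·(-2) + (0.8333)·(-1) + (3.8333)·(3)) / 5 = 13/5 = 2.6
  s[V,V] = ((1)·(1) + (-2)·(-2) + (1)·(1) + (-2)·(-2) + (-1)·(-1) + (3)·(3)) / 5 = 20/5 = 4
  Sample standard deviations s_i = √(s[i,i]):
  s(U) = √(7.3667) = 2.7142
  s(V) = √(4) = 2

Step 3 — r_{ij} = s_{ij} / (s_i · s_j):
  r[U,U] = 1 (diagonal).
  r[U,V] = 2.6 / (2.7142 · 2) = 2.6 / 5.4283 = 0.479
  r[V,V] = 1 (diagonal).

R is symmetric with unit diagonal. Assembling:

R = [[1, 0.479],
 [0.479, 1]]


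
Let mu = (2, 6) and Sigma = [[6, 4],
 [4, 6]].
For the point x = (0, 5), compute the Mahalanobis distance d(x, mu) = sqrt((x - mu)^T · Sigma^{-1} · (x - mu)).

Step 1 — centre the observation: (x - mu) = (-2, -1).

Step 2 — invert Sigma. det(Sigma) = 6·6 - (4)² = 20.
  Sigma^{-1} = (1/det) · [[d, -b], [-b, a]] = [[0.3, -0.2],
 [-0.2, 0.3]].

Step 3 — form the quadratic (x - mu)^T · Sigma^{-1} · (x - mu):
  Sigma^{-1} · (x - mu) = (-0.4, 0.1).
  (x - mu)^T · [Sigma^{-1} · (x - mu)] = (-2)·(-0.4) + (-1)·(0.1) = 0.7.

Step 4 — take square root: d = √(0.7) ≈ 0.8367.

d(x, mu) = √(0.7) ≈ 0.8367


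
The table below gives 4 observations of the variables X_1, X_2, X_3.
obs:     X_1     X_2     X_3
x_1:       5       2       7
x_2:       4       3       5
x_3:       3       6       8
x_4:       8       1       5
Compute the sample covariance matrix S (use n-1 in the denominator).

Step 1 — column means:
  mean(X_1) = (5 + 4 + 3 + 8) / 4 = 20/4 = 5
  mean(X_2) = (2 + 3 + 6 + 1) / 4 = 12/4 = 3
  mean(X_3) = (7 + 5 + 8 + 5) / 4 = 25/4 = 6.25

Step 2 — sample covariance S[i,j] = (1/(n-1)) · Σ_k (x_{k,i} - mean_i) · (x_{k,j} - mean_j), with n-1 = 3.
  S[X_1,X_1] = ((0)·(0) + (-1)·(-1) + (-2)·(-2) + (3)·(3)) / 3 = 14/3 = 4.6667
  S[X_1,X_2] = ((0)·(-1) + (-1)·(0) + (-2)·(3) + (3)·(-2)) / 3 = -12/3 = -4
  S[X_1,X_3] = ((0)·(0.75) + (-1)·(-1.25) + (-2)·(1.75) + (3)·(-1.25)) / 3 = -6/3 = -2
  S[X_2,X_2] = ((-1)·(-1) + (0)·(0) + (3)·(3) + (-2)·(-2)) / 3 = 14/3 = 4.6667
  S[X_2,X_3] = ((-1)·(0.75) + (0)·(-1.25) + (3)·(1.75) + (-2)·(-1.25)) / 3 = 7/3 = 2.3333
  S[X_3,X_3] = ((0.75)·(0.75) + (-1.25)·(-1.25) + (1.75)·(1.75) + (-1.25)·(-1.25)) / 3 = 6.75/3 = 2.25

S is symmetric (S[j,i] = S[i,j]). Assembling:

S = [[4.6667, -4, -2],
 [-4, 4.6667, 2.3333],
 [-2, 2.3333, 2.25]]


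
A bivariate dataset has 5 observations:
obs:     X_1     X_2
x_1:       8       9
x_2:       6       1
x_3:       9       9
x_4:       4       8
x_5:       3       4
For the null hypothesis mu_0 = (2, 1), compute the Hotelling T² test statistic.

Step 1 — sample mean vector:
  mean(X_1) = (8 + 6 + 9 + 4 + 3) / 5 = 30/5 = 6
  mean(X_2) = (9 + 1 + 9 + 8 + 4) / 5 = 31/5 = 6.2
  x̄ = (6, 6.2),  deviation x̄ - mu_0 = (6, 6.2) - (2, 1) = (4, 5.2).

Step 2 — sample covariance matrix, S[i,j] = (1/(n-1)) · Σ_k (x_{k,i} - mean_i) · (x_{k,j} - mean_j), divisor n-1 = 4:
  S[X_1,X_1] = ((2)·(2) + (0)·(0) + (3)·(3) + (-2)·(-2) + (-3)·(-3)) / 4 = 26/4 = 6.5
  S[X_1,X_2] = ((2)·(2.8) + (0)·(-5.2) + (3)·(2.8) + (-2)·(1.8) + (-3)·(-2.2)) / 4 = 17/4 = 4.25
  S[X_2,X_2] = ((2.8)·(2.8) + (-5.2)·(-5.2) + (2.8)·(2.8) + (1.8)·(1.8) + (-2.2)·(-2.2)) / 4 = 50.8/4 = 12.7
  S = [[6.5, 4.25],
 [4.25, 12.7]].

Step 3 — invert S. det(S) = 6.5·12.7 - (4.25)² = 64.4875.
  S^{-1} = (1/det) · [[d, -b], [-b, a]] = [[0.1969, -0.0659],
 [-0.0659, 0.1008]].

Step 4 — quadratic form (x̄ - mu_0)^T · S^{-1} · (x̄ - mu_0):
  S^{-1} · (x̄ - mu_0) = (0.445, 0.2605),
  (x̄ - mu_0)^T · [...] = (4)·(0.445) + (5.2)·(0.2605) = 3.1349.

Step 5 — scale by n: T² = 5 · 3.1349 = 15.6744.

T² ≈ 15.6744


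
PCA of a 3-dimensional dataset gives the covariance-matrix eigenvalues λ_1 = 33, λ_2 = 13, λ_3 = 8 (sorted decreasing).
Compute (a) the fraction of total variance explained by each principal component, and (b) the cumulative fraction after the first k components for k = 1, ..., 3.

Step 1 — total variance = trace(Sigma) = Σ λ_i = 33 + 13 + 8 = 54.

Step 2 — fraction explained by component i = λ_i / Σ λ:
  PC1: 33/54 = 0.6111
  PC2: 13/54 = 0.2407
  PC3: 8/54 = 0.1481

Step 3 — cumulative fraction after k components = (λ_1 + ... + λ_k) / Σ λ:
  k = 1: 33/54 = 0.6111
  k = 2: (33 + 13)/54 = 46/54 = 0.8519
  k = 3: (33 + 13 + 8)/54 = 54/54 = 1

Summary (fraction, with percent):

explained: PC1 0.6111 (61.11%), PC2 0.2407 (24.07%), PC3 0.1481 (14.81%);  cumulative: 0.6111, 0.8519, 1


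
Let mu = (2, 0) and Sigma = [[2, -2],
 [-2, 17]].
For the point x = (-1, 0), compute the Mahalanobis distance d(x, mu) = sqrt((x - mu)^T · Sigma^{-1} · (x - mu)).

Step 1 — centre the observation: (x - mu) = (-3, 0).

Step 2 — invert Sigma. det(Sigma) = 2·17 - (-2)² = 30.
  Sigma^{-1} = (1/det) · [[d, -b], [-b, a]] = [[0.5667, 0.0667],
 [0.0667, 0.0667]].

Step 3 — form the quadratic (x - mu)^T · Sigma^{-1} · (x - mu):
  Sigma^{-1} · (x - mu) = (-1.7, -0.2).
  (x - mu)^T · [Sigma^{-1} · (x - mu)] = (-3)·(-1.7) + (0)·(-0.2) = 5.1.

Step 4 — take square root: d = √(5.1) ≈ 2.2583.

d(x, mu) = √(5.1) ≈ 2.2583


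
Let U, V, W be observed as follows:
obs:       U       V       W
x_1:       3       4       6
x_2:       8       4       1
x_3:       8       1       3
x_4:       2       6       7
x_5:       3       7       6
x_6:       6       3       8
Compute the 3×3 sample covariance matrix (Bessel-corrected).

Step 1 — column means:
  mean(U) = (3 + 8 + 8 + 2 + 3 + 6) / 6 = 30/6 = 5
  mean(V) = (4 + 4 + 1 + 6 + 7 + 3) / 6 = 25/6 = 4.1667
  mean(W) = (6 + 1 + 3 + 7 + 6 + 8) / 6 = 31/6 = 5.1667

Step 2 — sample covariance S[i,j] = (1/(n-1)) · Σ_k (x_{k,i} - mean_i) · (x_{k,j} - mean_j), with n-1 = 5.
  S[U,U] = ((-2)·(-2) + (3)·(3) + (3)·(3) + (-3)·(-3) + (-2)·(-2) + (1)·(1)) / 5 = 36/5 = 7.2
  S[U,V] = ((-2)·(-0.1667) + (3)·(-0.1667) + (3)·(-3.1667) + (-3)·(1.8333) + (-2)·(2.8333) + (1)·(-1.1667)) / 5 = -22/5 = -4.4
  S[U,W] = ((-2)·(0.8333) + (3)·(-4.1667) + (3)·(-2.1667) + (-3)·(1.8333) + (-2)·(0.8333) + (1)·(2.8333)) / 5 = -25/5 = -5
  S[V,V] = ((-0.1667)·(-0.1667) + (-0.1667)·(-0.1667) + (-3.1667)·(-3.1667) + (1.8333)·(1.8333) + (2.8333)·(2.8333) + (-1.1667)·(-1.1667)) / 5 = 22.8333/5 = 4.5667
  S[V,W] = ((-0.1667)·(0.8333) + (-0.1667)·(-4.1667) + (-3.1667)·(-2.1667) + (1.8333)·(1.8333) + (2.8333)·(0.8333) + (-1.1667)·(2.8333)) / 5 = 9.8333/5 = 1.9667
  S[W,W] = ((0.8333)·(0.8333) + (-4.1667)·(-4.1667) + (-2.1667)·(-2.1667) + (1.8333)·(1.8333) + (0.8333)·(0.8333) + (2.8333)·(2.8333)) / 5 = 34.8333/5 = 6.9667

S is symmetric (S[j,i] = S[i,j]). Assembling:

S = [[7.2, -4.4, -5],
 [-4.4, 4.5667, 1.9667],
 [-5, 1.9667, 6.9667]]


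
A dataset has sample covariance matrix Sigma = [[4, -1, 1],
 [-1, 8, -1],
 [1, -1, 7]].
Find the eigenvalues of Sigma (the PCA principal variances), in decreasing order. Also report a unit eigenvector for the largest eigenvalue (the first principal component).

Step 1 — characteristic polynomial p(λ) = det(λI - Sigma) = λ³ - tr·λ² + c_1·λ - det, where tr = trace, c_1 = sum of the principal 2×2 minors, det = det(Sigma):
  tr = 4 + 8 + 7 = 19,
  c_1 = (4·8 - (-1)²) + (4·7 - (1)²) + (8·7 - (-1)²) = 31 + 27 + 55 = 113,
  det = 4·(8·7 - (-1)²) - (-1)·((-1)·7 - (-1)·(1)) + (1)·((-1)·(-1) - 8·(1)) = 4·(55) - (-1)·(-6) + (1)·(-7) = 207.
  So p(λ) = λ³ - 19λ² + 113λ - 207.
Step 2 — look for an integer root (rational root theorem: any rational root is an integer divisor of 207). Testing λ = 9:
  p(9) = 729 - 1539 + 1017 - 207 = 0  ✓
  Dividing out (λ - 9): p(λ) = (λ - 9)(λ² - 10λ + 23).
Step 3 — remaining eigenvalues from the quadratic λ² - 10λ + 23 = 0:
  Δ = 10² - 4·23 = 100 - 92 = 8,  λ = (10 ± √8)/2 = (10 ± 2.8284)/2 ≈ 6.4142 or 3.5858.
  Sorted: λ_1 = 9,  λ_2 = 6.4142,  λ_3 = 3.5858  (check: sum = 19 = tr ✓).

Step 4 — unit eigenvector for λ_1 = 9: v spans the null space of (Sigma - λ_1 I), whose rows are
  r_1 = (-5, -1, 1),  r_2 = (-1, -1, -1),  r_3 = (1, -1, -2).
  v is orthogonal to every row, so take v ∝ r_1 × r_2 = ((-1)·(-1) - (1)·(-1), (1)·(-1) - (-5)·(-1), (-5)·(-1) - (-1)·(-1)) = (2, -6, 4).
  Rescale (divide by 2): u = (1, -3, 2).
  ||u|| = √((1)² + (-3)² + (2)²) = √(14) ≈ 3.7417,  v_1 = u/||u|| ≈ (0.2673, -0.8018, 0.5345) (||v_1|| = 1).

λ_1 = 9,  λ_2 = 6.4142,  λ_3 = 3.5858;  v_1 ≈ (0.2673, -0.8018, 0.5345)


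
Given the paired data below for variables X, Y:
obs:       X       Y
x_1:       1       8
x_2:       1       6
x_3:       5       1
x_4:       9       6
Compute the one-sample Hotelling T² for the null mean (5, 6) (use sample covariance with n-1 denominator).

Step 1 — sample mean vector:
  mean(X) = (1 + 1 + 5 + 9) / 4 = 16/4 = 4
  mean(Y) = (8 + 6 + 1 + 6) / 4 = 21/4 = 5.25
  x̄ = (4, 5.25),  deviation x̄ - mu_0 = (4, 5.25) - (5, 6) = (-1, -0.75).

Step 2 — sample covariance matrix, S[i,j] = (1/(n-1)) · Σ_k (x_{k,i} - mean_i) · (x_{k,j} - mean_j), divisor n-1 = 3:
  S[X,X] = ((-3)·(-3) + (-3)·(-3) + (1)·(1) + (5)·(5)) / 3 = 44/3 = 14.6667
  S[X,Y] = ((-3)·(2.75) + (-3)·(0.75) + (1)·(-4.25) + (5)·(0.75)) / 3 = -11/3 = -3.6667
  S[Y,Y] = ((2.75)·(2.75) + (0.75)·(0.75) + (-4.25)·(-4.25) + (0.75)·(0.75)) / 3 = 26.75/3 = 8.9167
  S = [[14.6667, -3.6667],
 [-3.6667, 8.9167]].

Step 3 — invert S. det(S) = 14.6667·8.9167 - (-3.6667)² = 117.3333.
  S^{-1} = (1/det) · [[d, -b], [-b, a]] = [[0.076, 0.0313],
 [0.0313, 0.125]].

Step 4 — quadratic form (x̄ - mu_0)^T · S^{-1} · (x̄ - mu_0):
  S^{-1} · (x̄ - mu_0) = (-0.0994, -0.125),
  (x̄ - mu_0)^T · [...] = (-1)·(-0.0994) + (-0.75)·(-0.125) = 0.1932.

Step 5 — scale by n: T² = 4 · 0.1932 = 0.7727.

T² ≈ 0.7727


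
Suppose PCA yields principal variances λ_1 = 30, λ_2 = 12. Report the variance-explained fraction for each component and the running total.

Step 1 — total variance = trace(Sigma) = Σ λ_i = 30 + 12 = 42.

Step 2 — fraction explained by component i = λ_i / Σ λ:
  PC1: 30/42 = 0.7143
  PC2: 12/42 = 0.2857

Step 3 — cumulative fraction after k components = (λ_1 + ... + λ_k) / Σ λ:
  k = 1: 30/42 = 0.7143
  k = 2: (30 + 12)/42 = 42/42 = 1

Summary (fraction, with percent):

explained: PC1 0.7143 (71.43%), PC2 0.2857 (28.57%);  cumulative: 0.7143, 1


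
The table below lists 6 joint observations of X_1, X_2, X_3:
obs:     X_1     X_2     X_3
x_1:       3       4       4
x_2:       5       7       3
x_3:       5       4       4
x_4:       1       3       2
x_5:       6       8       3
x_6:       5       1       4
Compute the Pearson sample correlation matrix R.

Step 1 — column means:
  mean(X_1) = (3 + 5 + 5 + 1 + 6 + 5) / 6 = 25/6 = 4.1667
  mean(X_2) = (4 + 7 + 4 + 3 + 8 + 1) / 6 = 27/6 = 4.5
  mean(X_3) = (4 + 3 + 4 + 2 + 3 + 4) / 6 = 20/6 = 3.3333

Step 2 — sample variances and covariances s[i,j] = (1/(n-1)) · Σ_k (x_{k,i} - mean_i) · (x_{k,j} - mean_j), with n-1 = 5:
  s[X_1,X_1] = ((-1.1667)·(-1.1667) + (0.8333)·(0.8333) + (0.8333)·(0.8333) + (-3.1667)·(-3.1667) + (1.8333)·(1.8333) + (0.8333)·(0.8333)) / 5 = 16.8333/5 = 3.3667
  s[X_1,X_2] = ((-1.1667)·(-0.5) + (0.8333)·(2.5) + (0.8333)·(-0.5) + (-3.1667)·(-1.5) + (1.8333)·(3.5) + (0.8333)·(-3.5)) / 5 = 10.5/5 = 2.1
  s[X_1,X_3] = ((-1.1667)·(0.6667) + (0.8333)·(-0.3333) + (0.8333)·(0.6667) + (-3.1667)·(-1.3333) + (1.8333)·(-0.3333) + (0.8333)·(0.6667)) / 5 = 3.6667/5 = 0.7333
  s[X_2,X_2] = ((-0.5)·(-0.5) + (2.5)·(2.5) + (-0.5)·(-0.5) + (-1.5)·(-1.5) + (3.5)·(3.5) + (-3.5)·(-3.5)) / 5 = 33.5/5 = 6.7
  s[X_2,X_3] = ((-0.5)·(0.6667) + (2.5)·(-0.3333) + (-0.5)·(0.6667) + (-1.5)·(-1.3333) + (3.5)·(-0.3333) + (-3.5)·(0.6667)) / 5 = -3/5 = -0.6
  s[X_3,X_3] = ((0.6667)·(0.6667) + (-0.3333)·(-0.3333) + (0.6667)·(0.6667) + (-1.3333)·(-1.3333) + (-0.3333)·(-0.3333) + (0.6667)·(0.6667)) / 5 = 3.3333/5 = 0.6667
  Sample standard deviations s_i = √(s[i,i]):
  s(X_1) = √(3.3667) = 1.8348
  s(X_2) = √(6.7) = 2.5884
  s(X_3) = √(0.6667) = 0.8165

Step 3 — r_{ij} = s_{ij} / (s_i · s_j):
  r[X_1,X_1] = 1 (diagonal).
  r[X_1,X_2] = 2.1 / (1.8348 · 2.5884) = 2.1 / 4.7494 = 0.4422
  r[X_1,X_3] = 0.7333 / (1.8348 · 0.8165) = 0.7333 / 1.4981 = 0.4895
  r[X_2,X_2] = 1 (diagonal).
  r[X_2,X_3] = -0.6 / (2.5884 · 0.8165) = -0.6 / 2.1134 = -0.2839
  r[X_3,X_3] = 1 (diagonal).

R is symmetric with unit diagonal. Assembling:

R = [[1, 0.4422, 0.4895],
 [0.4422, 1, -0.2839],
 [0.4895, -0.2839, 1]]


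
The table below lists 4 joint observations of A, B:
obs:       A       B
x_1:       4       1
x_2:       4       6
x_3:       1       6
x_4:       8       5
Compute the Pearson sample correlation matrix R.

Step 1 — column means:
  mean(A) = (4 + 4 + 1 + 8) / 4 = 17/4 = 4.25
  mean(B) = (1 + 6 + 6 + 5) / 4 = 18/4 = 4.5

Step 2 — sample variances and covariances s[i,j] = (1/(n-1)) · Σ_k (x_{k,i} - mean_i) · (x_{k,j} - mean_j), with n-1 = 3:
  s[A,A] = ((-0.25)·(-0.25) + (-0.25)·(-0.25) + (-3.25)·(-3.25) + (3.75)·(3.75)) / 3 = 24.75/3 = 8.25
  s[A,B] = ((-0.25)·(-3.5) + (-0.25)·(1.5) + (-3.25)·(1.5) + (3.75)·(0.5)) / 3 = -2.5/3 = -0.8333
  s[B,B] = ((-3.5)·(-3.5) + (1.5)·(1.5) + (1.5)·(1.5) + (0.5)·(0.5)) / 3 = 17/3 = 5.6667
  Sample standard deviations s_i = √(s[i,i]):
  s(A) = √(8.25) = 2.8723
  s(B) = √(5.6667) = 2.3805

Step 3 — r_{ij} = s_{ij} / (s_i · s_j):
  r[A,A] = 1 (diagonal).
  r[A,B] = -0.8333 / (2.8723 · 2.3805) = -0.8333 / 6.8374 = -0.1219
  r[B,B] = 1 (diagonal).

R is symmetric with unit diagonal. Assembling:

R = [[1, -0.1219],
 [-0.1219, 1]]


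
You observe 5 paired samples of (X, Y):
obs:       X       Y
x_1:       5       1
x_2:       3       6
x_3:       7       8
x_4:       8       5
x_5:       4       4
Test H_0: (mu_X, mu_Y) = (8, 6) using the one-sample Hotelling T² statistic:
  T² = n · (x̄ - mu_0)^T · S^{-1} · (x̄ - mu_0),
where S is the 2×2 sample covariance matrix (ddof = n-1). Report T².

Step 1 — sample mean vector:
  mean(X) = (5 + 3 + 7 + 8 + 4) / 5 = 27/5 = 5.4
  mean(Y) = (1 + 6 + 8 + 5 + 4) / 5 = 24/5 = 4.8
  x̄ = (5.4, 4.8),  deviation x̄ - mu_0 = (5.4, 4.8) - (8, 6) = (-2.6, -1.2).

Step 2 — sample covariance matrix, S[i,j] = (1/(n-1)) · Σ_k (x_{k,i} - mean_i) · (x_{k,j} - mean_j), divisor n-1 = 4:
  S[X,X] = ((-0.4)·(-0.4) + (-2.4)·(-2.4) + (1.6)·(1.6) + (2.6)·(2.6) + (-1.4)·(-1.4)) / 4 = 17.2/4 = 4.3
  S[X,Y] = ((-0.4)·(-3.8) + (-2.4)·(1.2) + (1.6)·(3.2) + (2.6)·(0.2) + (-1.4)·(-0.8)) / 4 = 5.4/4 = 1.35
  S[Y,Y] = ((-3.8)·(-3.8) + (1.2)·(1.2) + (3.2)·(3.2) + (0.2)·(0.2) + (-0.8)·(-0.8)) / 4 = 26.8/4 = 6.7
  S = [[4.3, 1.35],
 [1.35, 6.7]].

Step 3 — invert S. det(S) = 4.3·6.7 - (1.35)² = 26.9875.
  S^{-1} = (1/det) · [[d, -b], [-b, a]] = [[0.2483, -0.05],
 [-0.05, 0.1593]].

Step 4 — quadratic form (x̄ - mu_0)^T · S^{-1} · (x̄ - mu_0):
  S^{-1} · (x̄ - mu_0) = (-0.5855, -0.0611),
  (x̄ - mu_0)^T · [...] = (-2.6)·(-0.5855) + (-1.2)·(-0.0611) = 1.5956.

Step 5 — scale by n: T² = 5 · 1.5956 = 7.9778.

T² ≈ 7.9778


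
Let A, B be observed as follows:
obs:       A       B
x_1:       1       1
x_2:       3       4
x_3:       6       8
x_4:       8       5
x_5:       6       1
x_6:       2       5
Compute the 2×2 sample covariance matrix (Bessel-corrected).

Step 1 — column means:
  mean(A) = (1 + 3 + 6 + 8 + 6 + 2) / 6 = 26/6 = 4.3333
  mean(B) = (1 + 4 + 8 + 5 + 1 + 5) / 6 = 24/6 = 4

Step 2 — sample covariance S[i,j] = (1/(n-1)) · Σ_k (x_{k,i} - mean_i) · (x_{k,j} - mean_j), with n-1 = 5.
  S[A,A] = ((-3.3333)·(-3.3333) + (-1.3333)·(-1.3333) + (1.6667)·(1.6667) + (3.6667)·(3.6667) + (1.6667)·(1.6667) + (-2.3333)·(-2.3333)) / 5 = 37.3333/5 = 7.4667
  S[A,B] = ((-3.3333)·(-3) + (-1.3333)·(0) + (1.6667)·(4) + (3.6667)·(1) + (1.6667)·(-3) + (-2.3333)·(1)) / 5 = 13/5 = 2.6
  S[B,B] = ((-3)·(-3) + (0)·(0) + (4)·(4) + (1)·(1) + (-3)·(-3) + (1)·(1)) / 5 = 36/5 = 7.2

S is symmetric (S[j,i] = S[i,j]). Assembling:

S = [[7.4667, 2.6],
 [2.6, 7.2]]


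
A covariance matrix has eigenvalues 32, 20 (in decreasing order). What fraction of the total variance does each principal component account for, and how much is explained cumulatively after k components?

Step 1 — total variance = trace(Sigma) = Σ λ_i = 32 + 20 = 52.

Step 2 — fraction explained by component i = λ_i / Σ λ:
  PC1: 32/52 = 0.6154
  PC2: 20/52 = 0.3846

Step 3 — cumulative fraction after k components = (λ_1 + ... + λ_k) / Σ λ:
  k = 1: 32/52 = 0.6154
  k = 2: (32 + 20)/52 = 52/52 = 1

Summary (fraction, with percent):

explained: PC1 0.6154 (61.54%), PC2 0.3846 (38.46%);  cumulative: 0.6154, 1


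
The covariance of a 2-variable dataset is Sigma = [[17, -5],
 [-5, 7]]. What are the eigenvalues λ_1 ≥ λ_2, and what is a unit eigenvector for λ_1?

Step 1 — characteristic polynomial of 2×2 Sigma:
  det(Sigma - λI) = λ² - trace · λ + det = 0.
  trace = 17 + 7 = 24, det = 17·7 - (-5)² = 94.
Step 2 — discriminant:
  Δ = trace² - 4·det = 576 - 376 = 200.
Step 3 — eigenvalues:
  λ = (trace ± √Δ)/2 = (24 ± 14.1421)/2,
  λ_1 = 19.0711,  λ_2 = 4.9289.

Step 4 — unit eigenvector for λ_1: solve (Sigma - λ_1 I)v = 0. First row:
  (17 - 19.0711)·v_x + (-5)·v_y = 0, i.e. (-2.0711)·v_x + (-5)·v_y = 0,
  so v ∝ (b, λ_1 - a) = (-5, 2.0711); multiply by -1 so the first entry is positive: u = (5, -2.0711).
  ||u|| = √((5)² + (-2.0711)²) = √(29.2893) ≈ 5.412,
  v_1 = u/||u|| ≈ (0.9239, -0.3827) (||v_1|| = 1).

λ_1 = 19.0711,  λ_2 = 4.9289;  v_1 ≈ (0.9239, -0.3827)


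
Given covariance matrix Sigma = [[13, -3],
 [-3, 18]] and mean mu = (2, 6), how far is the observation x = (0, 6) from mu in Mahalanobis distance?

Step 1 — centre the observation: (x - mu) = (-2, 0).

Step 2 — invert Sigma. det(Sigma) = 13·18 - (-3)² = 225.
  Sigma^{-1} = (1/det) · [[d, -b], [-b, a]] = [[0.08, 0.0133],
 [0.0133, 0.0578]].

Step 3 — form the quadratic (x - mu)^T · Sigma^{-1} · (x - mu):
  Sigma^{-1} · (x - mu) = (-0.16, -0.0267).
  (x - mu)^T · [Sigma^{-1} · (x - mu)] = (-2)·(-0.16) + (0)·(-0.0267) = 0.32.

Step 4 — take square root: d = √(0.32) ≈ 0.5657.

d(x, mu) = √(0.32) ≈ 0.5657


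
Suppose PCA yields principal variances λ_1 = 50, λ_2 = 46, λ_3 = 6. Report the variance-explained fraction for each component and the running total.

Step 1 — total variance = trace(Sigma) = Σ λ_i = 50 + 46 + 6 = 102.

Step 2 — fraction explained by component i = λ_i / Σ λ:
  PC1: 50/102 = 0.4902
  PC2: 46/102 = 0.451
  PC3: 6/102 = 0.0588

Step 3 — cumulative fraction after k components = (λ_1 + ... + λ_k) / Σ λ:
  k = 1: 50/102 = 0.4902
  k = 2: (50 + 46)/102 = 96/102 = 0.9412
  k = 3: (50 + 46 + 6)/102 = 102/102 = 1

Summary (fraction, with percent):

explained: PC1 0.4902 (49.02%), PC2 0.451 (45.1%), PC3 0.0588 (5.88%);  cumulative: 0.4902, 0.9412, 1


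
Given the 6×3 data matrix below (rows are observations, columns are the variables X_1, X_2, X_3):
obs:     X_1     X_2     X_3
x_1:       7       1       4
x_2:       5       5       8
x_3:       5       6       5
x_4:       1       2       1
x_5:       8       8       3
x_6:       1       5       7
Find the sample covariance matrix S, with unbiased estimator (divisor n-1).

Step 1 — column means:
  mean(X_1) = (7 + 5 + 5 + 1 + 8 + 1) / 6 = 27/6 = 4.5
  mean(X_2) = (1 + 5 + 6 + 2 + 8 + 5) / 6 = 27/6 = 4.5
  mean(X_3) = (4 + 8 + 5 + 1 + 3 + 7) / 6 = 28/6 = 4.6667

Step 2 — sample covariance S[i,j] = (1/(n-1)) · Σ_k (x_{k,i} - mean_i) · (x_{k,j} - mean_j), with n-1 = 5.
  S[X_1,X_1] = ((2.5)·(2.5) + (0.5)·(0.5) + (0.5)·(0.5) + (-3.5)·(-3.5) + (3.5)·(3.5) + (-3.5)·(-3.5)) / 5 = 43.5/5 = 8.7
  S[X_1,X_2] = ((2.5)·(-3.5) + (0.5)·(0.5) + (0.5)·(1.5) + (-3.5)·(-2.5) + (3.5)·(3.5) + (-3.5)·(0.5)) / 5 = 11.5/5 = 2.3
  S[X_1,X_3] = ((2.5)·(-0.6667) + (0.5)·(3.3333) + (0.5)·(0.3333) + (-3.5)·(-3.6667) + (3.5)·(-1.6667) + (-3.5)·(2.3333)) / 5 = -1/5 = -0.2
  S[X_2,X_2] = ((-3.5)·(-3.5) + (0.5)·(0.5) + (1.5)·(1.5) + (-2.5)·(-2.5) + (3.5)·(3.5) + (0.5)·(0.5)) / 5 = 33.5/5 = 6.7
  S[X_2,X_3] = ((-3.5)·(-0.6667) + (0.5)·(3.3333) + (1.5)·(0.3333) + (-2.5)·(-3.6667) + (3.5)·(-1.6667) + (0.5)·(2.3333)) / 5 = 9/5 = 1.8
  S[X_3,X_3] = ((-0.6667)·(-0.6667) + (3.3333)·(3.3333) + (0.3333)·(0.3333) + (-3.6667)·(-3.6667) + (-1.6667)·(-1.6667) + (2.3333)·(2.3333)) / 5 = 33.3333/5 = 6.6667

S is symmetric (S[j,i] = S[i,j]). Assembling:

S = [[8.7, 2.3, -0.2],
 [2.3, 6.7, 1.8],
 [-0.2, 1.8, 6.6667]]


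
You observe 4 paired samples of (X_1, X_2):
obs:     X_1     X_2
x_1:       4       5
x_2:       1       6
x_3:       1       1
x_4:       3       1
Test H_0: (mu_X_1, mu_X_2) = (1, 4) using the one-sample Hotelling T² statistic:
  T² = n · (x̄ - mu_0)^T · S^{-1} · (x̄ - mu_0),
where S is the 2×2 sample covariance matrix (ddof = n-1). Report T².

Step 1 — sample mean vector:
  mean(X_1) = (4 + 1 + 1 + 3) / 4 = 9/4 = 2.25
  mean(X_2) = (5 + 6 + 1 + 1) / 4 = 13/4 = 3.25
  x̄ = (2.25, 3.25),  deviation x̄ - mu_0 = (2.25, 3.25) - (1, 4) = (1.25, -0.75).

Step 2 — sample covariance matrix, S[i,j] = (1/(n-1)) · Σ_k (x_{k,i} - mean_i) · (x_{k,j} - mean_j), divisor n-1 = 3:
  S[X_1,X_1] = ((1.75)·(1.75) + (-1.25)·(-1.25) + (-1.25)·(-1.25) + (0.75)·(0.75)) / 3 = 6.75/3 = 2.25
  S[X_1,X_2] = ((1.75)·(1.75) + (-1.25)·(2.75) + (-1.25)·(-2.25) + (0.75)·(-2.25)) / 3 = 0.75/3 = 0.25
  S[X_2,X_2] = ((1.75)·(1.75) + (2.75)·(2.75) + (-2.25)·(-2.25) + (-2.25)·(-2.25)) / 3 = 20.75/3 = 6.9167
  S = [[2.25, 0.25],
 [0.25, 6.9167]].

Step 3 — invert S. det(S) = 2.25·6.9167 - (0.25)² = 15.5.
  S^{-1} = (1/det) · [[d, -b], [-b, a]] = [[0.4462, -0.0161],
 [-0.0161, 0.1452]].

Step 4 — quadratic form (x̄ - mu_0)^T · S^{-1} · (x̄ - mu_0):
  S^{-1} · (x̄ - mu_0) = (0.5699, -0.129),
  (x̄ - mu_0)^T · [...] = (1.25)·(0.5699) + (-0.75)·(-0.129) = 0.8091.

Step 5 — scale by n: T² = 4 · 0.8091 = 3.2366.

T² ≈ 3.2366


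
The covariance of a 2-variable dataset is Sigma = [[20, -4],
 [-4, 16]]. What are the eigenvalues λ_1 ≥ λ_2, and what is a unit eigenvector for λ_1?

Step 1 — characteristic polynomial of 2×2 Sigma:
  det(Sigma - λI) = λ² - trace · λ + det = 0.
  trace = 20 + 16 = 36, det = 20·16 - (-4)² = 304.
Step 2 — discriminant:
  Δ = trace² - 4·det = 1296 - 1216 = 80.
Step 3 — eigenvalues:
  λ = (trace ± √Δ)/2 = (36 ± 8.9443)/2,
  λ_1 = 22.4721,  λ_2 = 13.5279.

Step 4 — unit eigenvector for λ_1: solve (Sigma - λ_1 I)v = 0. First row:
  (20 - 22.4721)·v_x + (-4)·v_y = 0, i.e. (-2.4721)·v_x + (-4)·v_y = 0,
  so v ∝ (b, λ_1 - a) = (-4, 2.4721); multiply by -1 so the first entry is positive: u = (4, -2.4721).
  ||u|| = √((4)² + (-2.4721)²) = √(22.1115) ≈ 4.7023,
  v_1 = u/||u|| ≈ (0.8507, -0.5257) (||v_1|| = 1).

λ_1 = 22.4721,  λ_2 = 13.5279;  v_1 ≈ (0.8507, -0.5257)


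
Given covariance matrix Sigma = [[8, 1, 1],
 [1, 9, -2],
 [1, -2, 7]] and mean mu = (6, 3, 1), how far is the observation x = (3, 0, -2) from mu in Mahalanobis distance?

Step 1 — centre the observation: (x - mu) = (-3, -3, -3).

Step 2 — invert Sigma (cofactor / det for 3×3, or solve directly):
  Sigma^{-1} = [[0.1305, -0.0199, -0.0243],
 [-0.0199, 0.1217, 0.0376],
 [-0.0243, 0.0376, 0.1571]].

Step 3 — form the quadratic (x - mu)^T · Sigma^{-1} · (x - mu):
  Sigma^{-1} · (x - mu) = (-0.2588, -0.4181, -0.5111).
  (x - mu)^T · [Sigma^{-1} · (x - mu)] = (-3)·(-0.2588) + (-3)·(-0.4181) + (-3)·(-0.5111) = 3.5642.

Step 4 — take square root: d = √(3.5642) ≈ 1.8879.

d(x, mu) = √(3.5642) ≈ 1.8879


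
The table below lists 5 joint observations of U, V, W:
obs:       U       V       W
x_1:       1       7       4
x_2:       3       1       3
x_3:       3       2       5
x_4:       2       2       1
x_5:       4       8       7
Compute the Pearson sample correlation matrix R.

Step 1 — column means:
  mean(U) = (1 + 3 + 3 + 2 + 4) / 5 = 13/5 = 2.6
  mean(V) = (7 + 1 + 2 + 2 + 8) / 5 = 20/5 = 4
  mean(W) = (4 + 3 + 5 + 1 + 7) / 5 = 20/5 = 4

Step 2 — sample variances and covariances s[i,j] = (1/(n-1)) · Σ_k (x_{k,i} - mean_i) · (x_{k,j} - mean_j), with n-1 = 4:
  s[U,U] = ((-1.6)·(-1.6) + (0.4)·(0.4) + (0.4)·(0.4) + (-0.6)·(-0.6) + (1.4)·(1.4)) / 4 = 5.2/4 = 1.3
  s[U,V] = ((-1.6)·(3) + (0.4)·(-3) + (0.4)·(-2) + (-0.6)·(-2) + (1.4)·(4)) / 4 = 0/4 = 0
  s[U,W] = ((-1.6)·(0) + (0.4)·(-1) + (0.4)·(1) + (-0.6)·(-3) + (1.4)·(3)) / 4 = 6/4 = 1.5
  s[V,V] = ((3)·(3) + (-3)·(-3) + (-2)·(-2) + (-2)·(-2) + (4)·(4)) / 4 = 42/4 = 10.5
  s[V,W] = ((3)·(0) + (-3)·(-1) + (-2)·(1) + (-2)·(-3) + (4)·(3)) / 4 = 19/4 = 4.75
  s[W,W] = ((0)·(0) + (-1)·(-1) + (1)·(1) + (-3)·(-3) + (3)·(3)) / 4 = 20/4 = 5
  Sample standard deviations s_i = √(s[i,i]):
  s(U) = √(1.3) = 1.1402
  s(V) = √(10.5) = 3.2404
  s(W) = √(5) = 2.2361

Step 3 — r_{ij} = s_{ij} / (s_i · s_j):
  r[U,U] = 1 (diagonal).
  r[U,V] = 0 / (1.1402 · 3.2404) = 0 / 3.6946 = 0
  r[U,W] = 1.5 / (1.1402 · 2.2361) = 1.5 / 2.5495 = 0.5883
  r[V,V] = 1 (diagonal).
  r[V,W] = 4.75 / (3.2404 · 2.2361) = 4.75 / 7.2457 = 0.6556
  r[W,W] = 1 (diagonal).

R is symmetric with unit diagonal. Assembling:

R = [[1, 0, 0.5883],
 [0, 1, 0.6556],
 [0.5883, 0.6556, 1]]


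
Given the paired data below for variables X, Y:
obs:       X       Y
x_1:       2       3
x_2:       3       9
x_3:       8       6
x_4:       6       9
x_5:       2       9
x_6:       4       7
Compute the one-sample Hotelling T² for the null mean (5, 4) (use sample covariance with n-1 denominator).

Step 1 — sample mean vector:
  mean(X) = (2 + 3 + 8 + 6 + 2 + 4) / 6 = 25/6 = 4.1667
  mean(Y) = (3 + 9 + 6 + 9 + 9 + 7) / 6 = 43/6 = 7.1667
  x̄ = (4.1667, 7.1667),  deviation x̄ - mu_0 = (4.1667, 7.1667) - (5, 4) = (-0.8333, 3.1667).

Step 2 — sample covariance matrix, S[i,j] = (1/(n-1)) · Σ_k (x_{k,i} - mean_i) · (x_{k,j} - mean_j), divisor n-1 = 5:
  S[X,X] = ((-2.1667)·(-2.1667) + (-1.1667)·(-1.1667) + (3.8333)·(3.8333) + (1.8333)·(1.8333) + (-2.1667)·(-2.1667) + (-0.1667)·(-0.1667)) / 5 = 28.8333/5 = 5.7667
  S[X,Y] = ((-2.1667)·(-4.1667) + (-1.1667)·(1.8333) + (3.8333)·(-1.1667) + (1.8333)·(1.8333) + (-2.1667)·(1.8333) + (-0.1667)·(-0.1667)) / 5 = 1.8333/5 = 0.3667
  S[Y,Y] = ((-4.1667)·(-4.1667) + (1.8333)·(1.8333) + (-1.1667)·(-1.1667) + (1.8333)·(1.8333) + (1.8333)·(1.8333) + (-0.1667)·(-0.1667)) / 5 = 28.8333/5 = 5.7667
  S = [[5.7667, 0.3667],
 [0.3667, 5.7667]].

Step 3 — invert S. det(S) = 5.7667·5.7667 - (0.3667)² = 33.12.
  S^{-1} = (1/det) · [[d, -b], [-b, a]] = [[0.1741, -0.0111],
 [-0.0111, 0.1741]].

Step 4 — quadratic form (x̄ - mu_0)^T · S^{-1} · (x̄ - mu_0):
  S^{-1} · (x̄ - mu_0) = (-0.1802, 0.5606),
  (x̄ - mu_0)^T · [...] = (-0.8333)·(-0.1802) + (3.1667)·(0.5606) = 1.9253.

Step 5 — scale by n: T² = 6 · 1.9253 = 11.5519.

T² ≈ 11.5519


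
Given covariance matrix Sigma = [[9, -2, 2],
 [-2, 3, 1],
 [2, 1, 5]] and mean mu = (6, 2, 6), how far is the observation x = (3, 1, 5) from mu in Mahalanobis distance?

Step 1 — centre the observation: (x - mu) = (-3, -1, -1).

Step 2 — invert Sigma (cofactor / det for 3×3, or solve directly):
  Sigma^{-1} = [[0.1628, 0.1395, -0.093],
 [0.1395, 0.4767, -0.1512],
 [-0.093, -0.1512, 0.2674]].

Step 3 — form the quadratic (x - mu)^T · Sigma^{-1} · (x - mu):
  Sigma^{-1} · (x - mu) = (-0.5349, -0.7442, 0.1628).
  (x - mu)^T · [Sigma^{-1} · (x - mu)] = (-3)·(-0.5349) + (-1)·(-0.7442) + (-1)·(0.1628) = 2.186.

Step 4 — take square root: d = √(2.186) ≈ 1.4785.

d(x, mu) = √(2.186) ≈ 1.4785


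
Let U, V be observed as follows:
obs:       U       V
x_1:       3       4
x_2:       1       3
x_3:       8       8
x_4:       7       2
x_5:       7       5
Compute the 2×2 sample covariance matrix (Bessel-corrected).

Step 1 — column means:
  mean(U) = (3 + 1 + 8 + 7 + 7) / 5 = 26/5 = 5.2
  mean(V) = (4 + 3 + 8 + 2 + 5) / 5 = 22/5 = 4.4

Step 2 — sample covariance S[i,j] = (1/(n-1)) · Σ_k (x_{k,i} - mean_i) · (x_{k,j} - mean_j), with n-1 = 4.
  S[U,U] = ((-2.2)·(-2.2) + (-4.2)·(-4.2) + (2.8)·(2.8) + (1.8)·(1.8) + (1.8)·(1.8)) / 4 = 36.8/4 = 9.2
  S[U,V] = ((-2.2)·(-0.4) + (-4.2)·(-1.4) + (2.8)·(3.6) + (1.8)·(-2.4) + (1.8)·(0.6)) / 4 = 13.6/4 = 3.4
  S[V,V] = ((-0.4)·(-0.4) + (-1.4)·(-1.4) + (3.6)·(3.6) + (-2.4)·(-2.4) + (0.6)·(0.6)) / 4 = 21.2/4 = 5.3

S is symmetric (S[j,i] = S[i,j]). Assembling:

S = [[9.2, 3.4],
 [3.4, 5.3]]


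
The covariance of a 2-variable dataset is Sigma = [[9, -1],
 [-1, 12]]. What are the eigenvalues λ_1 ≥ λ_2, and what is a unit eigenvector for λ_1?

Step 1 — characteristic polynomial of 2×2 Sigma:
  det(Sigma - λI) = λ² - trace · λ + det = 0.
  trace = 9 + 12 = 21, det = 9·12 - (-1)² = 107.
Step 2 — discriminant:
  Δ = trace² - 4·det = 441 - 428 = 13.
Step 3 — eigenvalues:
  λ = (trace ± √Δ)/2 = (21 ± 3.6056)/2,
  λ_1 = 12.3028,  λ_2 = 8.6972.

Step 4 — unit eigenvector for λ_1: solve (Sigma - λ_1 I)v = 0. First row:
  (9 - 12.3028)·v_x + (-1)·v_y = 0, i.e. (-3.3028)·v_x + (-1)·v_y = 0,
  so v ∝ (b, λ_1 - a) = (-1, 3.3028); multiply by -1 so the first entry is positive: u = (1, -3.3028).
  ||u|| = √((1)² + (-3.3028)²) = √(11.9083) ≈ 3.4508,
  v_1 = u/||u|| ≈ (0.2898, -0.9571) (||v_1|| = 1).

λ_1 = 12.3028,  λ_2 = 8.6972;  v_1 ≈ (0.2898, -0.9571)


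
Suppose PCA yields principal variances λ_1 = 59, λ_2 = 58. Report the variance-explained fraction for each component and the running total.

Step 1 — total variance = trace(Sigma) = Σ λ_i = 59 + 58 = 117.

Step 2 — fraction explained by component i = λ_i / Σ λ:
  PC1: 59/117 = 0.5043
  PC2: 58/117 = 0.4957

Step 3 — cumulative fraction after k components = (λ_1 + ... + λ_k) / Σ λ:
  k = 1: 59/117 = 0.5043
  k = 2: (59 + 58)/117 = 117/117 = 1

Summary (fraction, with percent):

explained: PC1 0.5043 (50.43%), PC2 0.4957 (49.57%);  cumulative: 0.5043, 1


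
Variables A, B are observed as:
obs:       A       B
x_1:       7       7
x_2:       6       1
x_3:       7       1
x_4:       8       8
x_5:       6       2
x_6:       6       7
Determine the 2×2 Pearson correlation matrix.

Step 1 — column means:
  mean(A) = (7 + 6 + 7 + 8 + 6 + 6) / 6 = 40/6 = 6.6667
  mean(B) = (7 + 1 + 1 + 8 + 2 + 7) / 6 = 26/6 = 4.3333

Step 2 — sample variances and covariances s[i,j] = (1/(n-1)) · Σ_k (x_{k,i} - mean_i) · (x_{k,j} - mean_j), with n-1 = 5:
  s[A,A] = ((0.3333)·(0.3333) + (-0.6667)·(-0.6667) + (0.3333)·(0.3333) + (1.3333)·(1.3333) + (-0.6667)·(-0.6667) + (-0.6667)·(-0.6667)) / 5 = 3.3333/5 = 0.6667
  s[A,B] = ((0.3333)·(2.6667) + (-0.6667)·(-3.3333) + (0.3333)·(-3.3333) + (1.3333)·(3.6667) + (-0.6667)·(-2.3333) + (-0.6667)·(2.6667)) / 5 = 6.6667/5 = 1.3333
  s[B,B] = ((2.6667)·(2.6667) + (-3.3333)·(-3.3333) + (-3.3333)·(-3.3333) + (3.6667)·(3.6667) + (-2.3333)·(-2.3333) + (2.6667)·(2.6667)) / 5 = 55.3333/5 = 11.0667
  Sample standard deviations s_i = √(s[i,i]):
  s(A) = √(0.6667) = 0.8165
  s(B) = √(11.0667) = 3.3267

Step 3 — r_{ij} = s_{ij} / (s_i · s_j):
  r[A,A] = 1 (diagonal).
  r[A,B] = 1.3333 / (0.8165 · 3.3267) = 1.3333 / 2.7162 = 0.4909
  r[B,B] = 1 (diagonal).

R is symmetric with unit diagonal. Assembling:

R = [[1, 0.4909],
 [0.4909, 1]]
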